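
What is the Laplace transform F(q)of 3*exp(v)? 3/(q - 1)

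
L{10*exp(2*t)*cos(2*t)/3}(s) 10*(s - 2)/(3*((s - 2)^2 + 4))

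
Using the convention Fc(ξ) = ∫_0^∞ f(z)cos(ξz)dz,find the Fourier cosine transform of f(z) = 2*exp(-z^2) sqrt(pi)*exp(-ξ^2/4)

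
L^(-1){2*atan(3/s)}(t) 2*sin(3*t)/t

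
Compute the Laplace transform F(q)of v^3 6/q^4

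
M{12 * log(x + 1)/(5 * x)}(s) -12 * pi * csc(pi * s)/(5 * s - 5)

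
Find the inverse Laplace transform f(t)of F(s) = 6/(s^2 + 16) 3*sin(4*t)/2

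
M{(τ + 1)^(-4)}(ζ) gamma(ζ)*gamma(4 - ζ)/6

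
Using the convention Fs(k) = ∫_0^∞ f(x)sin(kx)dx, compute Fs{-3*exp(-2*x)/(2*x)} -3*atan(k/2)/2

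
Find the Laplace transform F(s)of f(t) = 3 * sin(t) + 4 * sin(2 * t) 3/(s^2 + 1) + 8/(s^2 + 4)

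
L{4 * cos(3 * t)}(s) 4 * s/(s^2 + 9)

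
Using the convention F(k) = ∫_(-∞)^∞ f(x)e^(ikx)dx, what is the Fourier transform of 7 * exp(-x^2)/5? 7 * sqrt(pi) * exp(-k^2/4)/5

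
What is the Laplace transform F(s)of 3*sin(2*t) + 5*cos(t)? 5*s/(s^2 + 1) + 6/(s^2 + 4)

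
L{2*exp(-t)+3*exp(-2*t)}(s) 2/(s+1)+3/(s+2)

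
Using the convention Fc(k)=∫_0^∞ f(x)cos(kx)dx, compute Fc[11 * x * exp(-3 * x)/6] 11 * (9 - k^2)/(6 * (k^2 + 9)^2)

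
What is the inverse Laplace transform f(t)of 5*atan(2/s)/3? 5*sin(2*t)/(3*t)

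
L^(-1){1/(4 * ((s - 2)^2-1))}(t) exp(2 * t) * sinh(t)/4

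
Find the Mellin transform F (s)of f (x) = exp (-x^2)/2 gamma (s/2)/4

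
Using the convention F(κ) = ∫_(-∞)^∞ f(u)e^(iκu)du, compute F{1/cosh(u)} pi/cosh(pi*κ/2)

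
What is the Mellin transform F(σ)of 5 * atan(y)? -5 * pi * sec(pi * σ/2)/(2 * σ)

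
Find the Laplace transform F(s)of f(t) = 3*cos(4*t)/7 3*s/(7*(s^2+16))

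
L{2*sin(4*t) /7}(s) 8/(7*(s^2 + 16) ) 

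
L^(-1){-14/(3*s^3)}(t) -7*t^2/3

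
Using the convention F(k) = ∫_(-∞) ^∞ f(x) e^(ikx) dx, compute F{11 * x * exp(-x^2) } 11 * I * sqrt(pi) * k * exp(-k^2/4) /2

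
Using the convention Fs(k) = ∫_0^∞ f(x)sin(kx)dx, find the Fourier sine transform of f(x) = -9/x -9 * pi/2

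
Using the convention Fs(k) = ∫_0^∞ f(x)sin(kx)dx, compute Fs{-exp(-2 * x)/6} -k/(6 * k^2+24)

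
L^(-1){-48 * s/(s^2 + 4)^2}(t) -12 * t * sin(2 * t)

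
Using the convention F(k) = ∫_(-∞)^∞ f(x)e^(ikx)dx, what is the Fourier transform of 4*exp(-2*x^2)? 2*sqrt(2)*sqrt(pi)*exp(-k^2/8)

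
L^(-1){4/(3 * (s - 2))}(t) 4 * exp(2 * t)/3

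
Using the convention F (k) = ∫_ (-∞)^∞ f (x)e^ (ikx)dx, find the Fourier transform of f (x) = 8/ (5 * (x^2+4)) 4 * pi * exp (-2 * Abs (k))/5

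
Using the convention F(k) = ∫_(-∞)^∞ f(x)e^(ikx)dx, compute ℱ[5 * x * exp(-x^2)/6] 5 * I * sqrt(pi) * k * exp(-k^2/4)/12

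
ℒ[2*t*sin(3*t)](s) 12*s/(s^2+9) ^2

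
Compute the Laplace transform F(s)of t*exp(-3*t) (s + 3)^(-2)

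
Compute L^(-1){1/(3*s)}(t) 1/3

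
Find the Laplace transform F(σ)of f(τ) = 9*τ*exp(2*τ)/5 9/(5*(σ - 2)^2)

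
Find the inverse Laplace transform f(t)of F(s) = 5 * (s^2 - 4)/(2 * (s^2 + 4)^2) 5 * t * cos(2 * t)/2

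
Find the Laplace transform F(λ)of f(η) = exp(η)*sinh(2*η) 2/((λ - 1)^2 - 4)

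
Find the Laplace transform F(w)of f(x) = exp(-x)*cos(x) (w + 1)/((w + 1)^2 + 1)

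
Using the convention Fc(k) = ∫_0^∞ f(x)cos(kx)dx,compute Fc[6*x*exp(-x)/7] 6*(1 - k^2)/(7*(k^2 + 1)^2)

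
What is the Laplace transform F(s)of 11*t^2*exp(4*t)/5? 22/(5*(s - 4)^3)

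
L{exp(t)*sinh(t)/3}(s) 1/(3*s*(s - 2))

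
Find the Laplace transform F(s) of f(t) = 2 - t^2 2/s - 2/s^3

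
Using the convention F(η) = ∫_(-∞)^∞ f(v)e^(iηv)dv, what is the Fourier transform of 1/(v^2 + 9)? pi*exp(-3*Abs(η))/3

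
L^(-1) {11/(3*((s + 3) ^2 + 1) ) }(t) 11*exp(-3*t)*sin(t) /3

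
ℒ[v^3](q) 6/q^4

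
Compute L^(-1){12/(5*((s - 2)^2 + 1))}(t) 12*exp(2*t)*sin(t)/5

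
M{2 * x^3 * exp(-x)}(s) 2 * gamma(s + 3)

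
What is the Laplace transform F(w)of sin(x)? 1/(w^2 + 1)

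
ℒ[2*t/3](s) 2/(3*s^2)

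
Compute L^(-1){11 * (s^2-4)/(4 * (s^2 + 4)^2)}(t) 11 * t * cos(2 * t)/4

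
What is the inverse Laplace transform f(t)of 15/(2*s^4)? 5*t^3/4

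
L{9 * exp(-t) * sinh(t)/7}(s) 9/(7 * s * (s + 2))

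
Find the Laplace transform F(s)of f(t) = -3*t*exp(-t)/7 -3/(7*(s + 1)^2)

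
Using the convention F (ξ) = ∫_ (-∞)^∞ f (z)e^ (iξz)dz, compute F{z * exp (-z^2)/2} I * sqrt (pi) * ξ * exp (-ξ^2/4)/4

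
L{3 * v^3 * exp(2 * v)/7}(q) 18/(7 * (q - 2)^4)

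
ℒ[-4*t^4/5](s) -96/(5*s^5)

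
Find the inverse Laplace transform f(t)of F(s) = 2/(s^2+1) 2*sin(t)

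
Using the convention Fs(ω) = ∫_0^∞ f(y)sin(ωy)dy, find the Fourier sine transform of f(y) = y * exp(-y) 2 * ω/(ω^2 + 1)^2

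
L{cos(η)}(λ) λ/(λ^2 + 1)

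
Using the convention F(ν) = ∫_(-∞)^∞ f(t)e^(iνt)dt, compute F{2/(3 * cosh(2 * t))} pi/(3 * cosh(pi * ν/4))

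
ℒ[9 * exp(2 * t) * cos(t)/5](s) 9 * (s - 2)/(5 * ((s - 2)^2 + 1))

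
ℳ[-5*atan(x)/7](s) 5*pi*sec(pi*s/2)/(14*s)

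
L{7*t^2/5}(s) 14/(5*s^3)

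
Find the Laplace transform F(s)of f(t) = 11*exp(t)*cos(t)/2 11*(s - 1)/(2*((s - 1)^2 + 1))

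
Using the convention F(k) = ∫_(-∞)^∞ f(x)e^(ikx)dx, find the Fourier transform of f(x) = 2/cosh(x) 2*pi/cosh(pi*k/2)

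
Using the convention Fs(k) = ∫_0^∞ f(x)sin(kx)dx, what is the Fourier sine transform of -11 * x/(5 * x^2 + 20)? -11 * pi * exp(-2 * k)/10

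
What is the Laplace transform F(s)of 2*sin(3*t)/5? 6/(5*(s^2+9))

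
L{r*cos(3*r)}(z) (z^2 - 9)/(z^2 + 9)^2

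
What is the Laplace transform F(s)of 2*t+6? 6/s+2/s^2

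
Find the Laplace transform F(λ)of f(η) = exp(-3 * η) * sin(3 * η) 3/((λ + 3)^2 + 9)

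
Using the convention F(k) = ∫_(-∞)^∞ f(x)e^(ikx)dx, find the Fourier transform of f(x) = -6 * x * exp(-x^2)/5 -3 * I * sqrt(pi) * k * exp(-k^2/4)/5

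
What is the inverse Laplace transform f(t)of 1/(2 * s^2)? t/2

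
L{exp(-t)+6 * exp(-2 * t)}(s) 6/(s+2)+1/(s+1)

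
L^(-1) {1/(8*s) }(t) 1/8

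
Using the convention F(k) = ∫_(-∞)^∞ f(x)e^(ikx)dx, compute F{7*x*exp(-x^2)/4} 7*I*sqrt(pi)*k*exp(-k^2/4)/8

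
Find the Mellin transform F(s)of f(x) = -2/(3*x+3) -2*pi*csc(pi*s)/3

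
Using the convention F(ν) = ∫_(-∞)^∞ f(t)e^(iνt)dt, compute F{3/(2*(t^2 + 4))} 3*pi*exp(-2*Abs(ν))/4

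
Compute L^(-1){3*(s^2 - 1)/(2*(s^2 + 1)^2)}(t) 3*t*cos(t)/2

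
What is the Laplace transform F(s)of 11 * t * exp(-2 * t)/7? 11/(7 * (s + 2)^2)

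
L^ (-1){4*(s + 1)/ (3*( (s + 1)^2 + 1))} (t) 4*exp (-t)*cos (t)/3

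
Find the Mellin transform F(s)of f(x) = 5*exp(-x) 5*gamma(s)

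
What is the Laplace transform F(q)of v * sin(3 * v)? 6 * q/(q^2+9)^2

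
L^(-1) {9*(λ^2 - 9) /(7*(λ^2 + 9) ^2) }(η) 9*η*cos(3*η) /7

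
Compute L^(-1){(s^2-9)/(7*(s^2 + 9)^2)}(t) t*cos(3*t)/7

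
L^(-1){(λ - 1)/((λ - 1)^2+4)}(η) exp(η) * cos(2 * η)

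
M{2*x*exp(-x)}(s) 2*gamma(s + 1)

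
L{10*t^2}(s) 20/s^3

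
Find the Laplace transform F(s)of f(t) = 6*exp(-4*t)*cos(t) 6*(s + 4)/((s + 4)^2 + 1)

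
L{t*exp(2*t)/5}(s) 1/(5*(s - 2)^2)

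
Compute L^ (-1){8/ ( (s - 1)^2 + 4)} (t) 4*exp (t)*sin (2*t)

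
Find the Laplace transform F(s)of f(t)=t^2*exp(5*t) 2/(s - 5)^3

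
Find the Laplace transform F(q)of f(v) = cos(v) q/(q^2+1)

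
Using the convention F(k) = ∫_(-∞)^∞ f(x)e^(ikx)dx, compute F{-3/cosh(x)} -3 * pi/cosh(pi * k/2)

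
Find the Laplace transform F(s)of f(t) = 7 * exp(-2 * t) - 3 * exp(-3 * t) 7/(s + 2) - 3/(s + 3)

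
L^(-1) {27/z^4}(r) 9*r^3/2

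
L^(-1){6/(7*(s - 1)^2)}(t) 6*t*exp(t)/7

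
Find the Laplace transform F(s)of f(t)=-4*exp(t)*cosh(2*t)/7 4*(1 - s)/(7*((s - 1)^2-4))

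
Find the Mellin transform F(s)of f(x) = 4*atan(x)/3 -2*pi*sec(pi*s/2)/(3*s)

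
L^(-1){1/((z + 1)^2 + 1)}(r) exp(-r)*sin(r)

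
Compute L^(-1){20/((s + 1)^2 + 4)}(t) 10*exp(-t)*sin(2*t)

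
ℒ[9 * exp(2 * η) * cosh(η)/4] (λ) 9 * (λ - 2)/(4 * ((λ - 2)^2 - 1))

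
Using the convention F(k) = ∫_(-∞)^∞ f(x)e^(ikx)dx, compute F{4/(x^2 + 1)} 4 * pi * exp(-Abs(k))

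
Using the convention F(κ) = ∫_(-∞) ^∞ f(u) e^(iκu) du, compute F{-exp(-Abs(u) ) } -2/(κ^2 + 1) 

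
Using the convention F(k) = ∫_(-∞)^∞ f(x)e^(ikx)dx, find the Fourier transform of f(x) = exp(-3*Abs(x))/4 3/(2*(k^2 + 9))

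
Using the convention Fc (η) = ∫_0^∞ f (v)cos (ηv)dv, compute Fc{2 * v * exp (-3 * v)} 2 * (9 - η^2)/ (η^2+9)^2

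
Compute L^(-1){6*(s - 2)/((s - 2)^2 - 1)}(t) 6*exp(2*t)*cosh(t)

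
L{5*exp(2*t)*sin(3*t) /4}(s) 15/(4*((s - 2) ^2 + 9) ) 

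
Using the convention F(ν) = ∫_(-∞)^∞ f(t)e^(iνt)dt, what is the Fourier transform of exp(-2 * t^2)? sqrt(2) * sqrt(pi) * exp(-ν^2/8)/2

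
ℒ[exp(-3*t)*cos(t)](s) (s + 3)/((s + 3)^2 + 1)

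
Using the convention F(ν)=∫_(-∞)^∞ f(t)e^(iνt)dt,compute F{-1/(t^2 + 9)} -pi*exp(-3*Abs(ν))/3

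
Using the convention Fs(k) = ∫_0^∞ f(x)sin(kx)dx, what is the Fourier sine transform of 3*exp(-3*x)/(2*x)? 3*atan(k/3)/2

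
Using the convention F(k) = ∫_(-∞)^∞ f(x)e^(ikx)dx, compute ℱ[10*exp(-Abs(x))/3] 20/(3*(k^2 + 1))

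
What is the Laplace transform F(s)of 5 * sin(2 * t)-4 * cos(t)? 10/(s^2+4)-4 * s/(s^2+1)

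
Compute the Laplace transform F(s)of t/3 1/(3 * s^2)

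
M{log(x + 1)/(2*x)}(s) -pi*csc(pi*s)/(2*s - 2)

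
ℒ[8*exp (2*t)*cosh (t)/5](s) 8*(s - 2)/ (5*( (s - 2)^2 - 1))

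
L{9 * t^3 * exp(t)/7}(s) 54/(7 * (s - 1)^4)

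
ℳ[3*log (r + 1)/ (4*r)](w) -3*pi*csc (pi*w)/ (4*w - 4)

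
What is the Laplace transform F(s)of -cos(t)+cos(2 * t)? s/(s^2+4)- s/(s^2+1)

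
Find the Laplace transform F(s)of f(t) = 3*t 3/s^2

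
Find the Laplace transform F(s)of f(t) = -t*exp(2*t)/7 -1/(7*(s - 2)^2)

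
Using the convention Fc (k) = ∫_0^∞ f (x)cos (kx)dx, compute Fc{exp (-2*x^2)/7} sqrt (2)*sqrt (pi)*exp (-k^2/8)/28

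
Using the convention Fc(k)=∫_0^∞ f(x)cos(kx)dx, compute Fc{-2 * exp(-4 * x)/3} -8/(3 * k^2 + 48)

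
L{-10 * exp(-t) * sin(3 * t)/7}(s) -30/(7 * (s + 1)^2 + 63)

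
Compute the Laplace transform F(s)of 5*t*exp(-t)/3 5/(3*(s + 1)^2)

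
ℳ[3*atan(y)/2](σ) -3*pi*sec(pi*σ/2)/(4*σ)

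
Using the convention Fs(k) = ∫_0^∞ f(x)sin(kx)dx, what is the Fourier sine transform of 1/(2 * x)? pi/4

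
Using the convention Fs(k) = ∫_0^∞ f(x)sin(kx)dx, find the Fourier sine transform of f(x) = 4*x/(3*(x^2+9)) 2*pi*exp(-3*k)/3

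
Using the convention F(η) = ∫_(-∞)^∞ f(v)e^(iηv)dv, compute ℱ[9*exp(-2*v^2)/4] 9*sqrt(2)*sqrt(pi)*exp(-η^2/8)/8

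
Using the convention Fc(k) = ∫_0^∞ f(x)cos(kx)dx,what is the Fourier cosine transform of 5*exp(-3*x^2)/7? 5*sqrt(3)*sqrt(pi)*exp(-k^2/12)/42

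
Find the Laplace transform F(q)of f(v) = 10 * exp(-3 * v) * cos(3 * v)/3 10 * (q + 3)/(3 * ((q + 3)^2 + 9))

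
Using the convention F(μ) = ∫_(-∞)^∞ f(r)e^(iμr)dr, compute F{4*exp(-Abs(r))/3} 8/(3*(μ^2 + 1))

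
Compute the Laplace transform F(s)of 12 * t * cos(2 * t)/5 12 * (s^2-4)/(5 * (s^2 + 4)^2)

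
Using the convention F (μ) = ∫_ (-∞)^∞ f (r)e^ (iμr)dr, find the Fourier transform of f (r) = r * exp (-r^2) I * sqrt (pi) * μ * exp (-μ^2/4)/2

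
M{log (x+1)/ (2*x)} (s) -pi*csc (pi*s)/ (2*s - 2)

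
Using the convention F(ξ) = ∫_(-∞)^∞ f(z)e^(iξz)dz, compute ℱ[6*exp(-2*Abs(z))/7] 24/(7*(ξ^2 + 4))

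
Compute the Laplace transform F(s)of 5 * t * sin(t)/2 5 * s/(s^2 + 1)^2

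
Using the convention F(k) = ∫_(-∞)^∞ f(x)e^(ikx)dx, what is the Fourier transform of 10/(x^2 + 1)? 10*pi*exp(-Abs(k))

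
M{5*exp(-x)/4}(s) 5*gamma(s)/4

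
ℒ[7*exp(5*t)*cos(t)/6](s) 7*(s - 5)/(6*((s - 5)^2 + 1))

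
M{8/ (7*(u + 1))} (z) 8*pi*csc (pi*z)/7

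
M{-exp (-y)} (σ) -gamma (σ)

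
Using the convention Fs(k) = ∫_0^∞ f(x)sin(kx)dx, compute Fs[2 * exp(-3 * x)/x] 2 * atan(k/3)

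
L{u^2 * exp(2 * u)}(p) 2/(p - 2)^3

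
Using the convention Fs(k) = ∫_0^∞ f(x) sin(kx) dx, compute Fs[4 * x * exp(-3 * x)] 24 * k/(k^2 + 9) ^2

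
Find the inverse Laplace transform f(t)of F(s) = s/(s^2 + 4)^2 t*sin(2*t)/4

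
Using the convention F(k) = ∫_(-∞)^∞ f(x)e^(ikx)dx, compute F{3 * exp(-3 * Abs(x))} 18/(k^2 + 9)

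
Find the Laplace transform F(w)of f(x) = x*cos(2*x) (w^2 - 4)/(w^2 + 4)^2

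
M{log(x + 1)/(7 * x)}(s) -pi * csc(pi * s)/(7 * s - 7)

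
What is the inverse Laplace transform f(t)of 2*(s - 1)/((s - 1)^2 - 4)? 2*exp(t)*cosh(2*t)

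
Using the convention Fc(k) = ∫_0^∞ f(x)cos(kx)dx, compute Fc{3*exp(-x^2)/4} 3*sqrt(pi)*exp(-k^2/4)/8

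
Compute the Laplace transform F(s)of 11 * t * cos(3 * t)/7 11 * (s^2 - 9)/(7 * (s^2 + 9)^2)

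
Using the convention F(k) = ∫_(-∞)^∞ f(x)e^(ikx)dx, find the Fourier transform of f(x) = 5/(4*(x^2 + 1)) 5*pi*exp(-Abs(k))/4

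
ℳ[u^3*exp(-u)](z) gamma(z + 3) 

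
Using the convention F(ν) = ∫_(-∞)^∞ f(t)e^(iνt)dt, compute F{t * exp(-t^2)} I * sqrt(pi) * ν * exp(-ν^2/4)/2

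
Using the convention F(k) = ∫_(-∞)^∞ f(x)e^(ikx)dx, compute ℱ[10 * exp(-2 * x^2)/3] 5 * sqrt(2) * sqrt(pi) * exp(-k^2/8)/3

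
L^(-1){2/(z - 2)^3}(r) r^2 * exp(2 * r)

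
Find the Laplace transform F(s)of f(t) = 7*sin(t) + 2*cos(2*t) 7/(s^2 + 1) + 2*s/(s^2 + 4)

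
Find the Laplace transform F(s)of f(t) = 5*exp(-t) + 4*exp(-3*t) 5/(s + 1) + 4/(s + 3)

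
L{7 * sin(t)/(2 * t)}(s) 7 * atan(1/s)/2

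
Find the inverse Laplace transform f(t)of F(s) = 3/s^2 3 * t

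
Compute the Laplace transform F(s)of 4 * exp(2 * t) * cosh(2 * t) 4 * (s - 2)/(s * (s - 4))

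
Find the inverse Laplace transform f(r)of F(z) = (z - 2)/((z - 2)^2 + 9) exp(2 * r) * cos(3 * r)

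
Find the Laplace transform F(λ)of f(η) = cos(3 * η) λ/(λ^2 + 9)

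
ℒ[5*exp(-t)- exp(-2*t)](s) 5/(s + 1) - 1/(s + 2)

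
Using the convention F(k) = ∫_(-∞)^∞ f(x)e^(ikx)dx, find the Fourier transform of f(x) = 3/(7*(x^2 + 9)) pi*exp(-3*Abs(k))/7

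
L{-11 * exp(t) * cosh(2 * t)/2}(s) 11 * (1 - s)/(2 * ((s - 1)^2 - 4))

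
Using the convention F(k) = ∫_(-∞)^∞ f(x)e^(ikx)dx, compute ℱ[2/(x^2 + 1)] 2 * pi * exp(-Abs(k))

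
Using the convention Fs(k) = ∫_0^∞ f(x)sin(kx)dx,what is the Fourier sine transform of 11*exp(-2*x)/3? 11*k/(3*(k^2 + 4))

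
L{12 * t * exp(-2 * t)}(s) 12/(s + 2)^2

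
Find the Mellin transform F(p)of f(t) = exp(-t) gamma(p)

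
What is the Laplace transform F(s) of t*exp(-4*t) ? (s+4) ^(-2) 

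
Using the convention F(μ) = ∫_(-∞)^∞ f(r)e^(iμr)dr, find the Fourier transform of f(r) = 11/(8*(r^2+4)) 11*pi*exp(-2*Abs(μ))/16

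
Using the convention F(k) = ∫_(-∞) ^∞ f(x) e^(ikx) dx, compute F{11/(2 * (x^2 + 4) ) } 11 * pi * exp(-2 * Abs(k) ) /4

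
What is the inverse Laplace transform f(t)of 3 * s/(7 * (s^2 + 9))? 3 * cos(3 * t)/7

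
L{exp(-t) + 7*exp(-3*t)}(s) 7/(s + 3) + 1/(s + 1)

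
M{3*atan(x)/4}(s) -3*pi*sec(pi*s/2)/(8*s)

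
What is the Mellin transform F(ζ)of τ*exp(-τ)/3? gamma(ζ + 1)/3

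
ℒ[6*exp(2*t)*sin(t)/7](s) 6/(7*((s - 2)^2 + 1))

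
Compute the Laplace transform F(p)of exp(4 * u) 1/(p - 4)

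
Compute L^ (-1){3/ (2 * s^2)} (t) 3 * t/2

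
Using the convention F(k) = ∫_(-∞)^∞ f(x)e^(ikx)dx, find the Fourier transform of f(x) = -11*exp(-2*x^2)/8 -11*sqrt(2)*sqrt(pi)*exp(-k^2/8)/16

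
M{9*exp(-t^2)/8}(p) 9*gamma(p/2)/16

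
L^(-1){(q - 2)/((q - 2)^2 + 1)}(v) exp(2*v)*cos(v)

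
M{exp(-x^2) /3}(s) gamma(s/2) /6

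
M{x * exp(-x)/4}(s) gamma(s + 1)/4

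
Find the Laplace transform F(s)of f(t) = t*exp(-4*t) (s + 4)^(-2)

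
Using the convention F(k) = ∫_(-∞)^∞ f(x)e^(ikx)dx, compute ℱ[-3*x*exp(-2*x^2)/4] -3*sqrt(2)*I*sqrt(pi)*k*exp(-k^2/8)/32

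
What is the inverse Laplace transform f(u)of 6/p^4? u^3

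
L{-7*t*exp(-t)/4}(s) -7/(4*(s+1)^2)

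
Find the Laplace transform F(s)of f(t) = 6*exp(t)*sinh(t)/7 6/(7*s*(s - 2))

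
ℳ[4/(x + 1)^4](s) 2*gamma(s)*gamma(4 - s)/3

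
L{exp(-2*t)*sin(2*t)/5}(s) 2/(5*((s + 2)^2 + 4))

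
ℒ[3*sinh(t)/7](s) 3/(7*(s^2-1))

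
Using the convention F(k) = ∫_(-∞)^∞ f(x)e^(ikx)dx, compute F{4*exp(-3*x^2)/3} 4*sqrt(3)*sqrt(pi)*exp(-k^2/12)/9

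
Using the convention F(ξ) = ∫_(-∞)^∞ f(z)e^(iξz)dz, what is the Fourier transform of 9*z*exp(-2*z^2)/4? 9*sqrt(2)*I*sqrt(pi)*ξ*exp(-ξ^2/8)/32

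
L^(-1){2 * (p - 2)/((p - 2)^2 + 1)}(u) 2 * exp(2 * u) * cos(u)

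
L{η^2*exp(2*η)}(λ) 2/(λ - 2)^3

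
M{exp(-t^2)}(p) gamma(p/2)/2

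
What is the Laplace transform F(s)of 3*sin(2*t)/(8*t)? 3*atan(2/s)/8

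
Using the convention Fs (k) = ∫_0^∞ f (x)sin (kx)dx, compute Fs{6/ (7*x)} 3*pi/7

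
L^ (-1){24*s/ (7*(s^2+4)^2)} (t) 6*t*sin (2*t)/7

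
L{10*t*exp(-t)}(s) 10/(s + 1)^2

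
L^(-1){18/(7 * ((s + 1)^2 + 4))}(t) 9 * exp(-t) * sin(2 * t)/7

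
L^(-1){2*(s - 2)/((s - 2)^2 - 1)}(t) 2*exp(2*t)*cosh(t)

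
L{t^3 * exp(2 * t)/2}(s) 3/(s - 2)^4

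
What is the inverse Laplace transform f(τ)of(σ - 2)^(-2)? τ*exp(2*τ)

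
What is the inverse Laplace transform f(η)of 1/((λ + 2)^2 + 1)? exp(-2*η)*sin(η)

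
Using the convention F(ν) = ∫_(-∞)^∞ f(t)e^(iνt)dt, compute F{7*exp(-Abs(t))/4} 7/(2*(ν^2+1))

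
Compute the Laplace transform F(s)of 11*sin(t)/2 11/(2*(s^2 + 1))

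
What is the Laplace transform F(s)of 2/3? 2/(3 * s)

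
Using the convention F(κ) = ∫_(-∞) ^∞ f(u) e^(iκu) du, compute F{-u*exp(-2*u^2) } -sqrt(2)*I*sqrt(pi)*κ*exp(-κ^2/8) /8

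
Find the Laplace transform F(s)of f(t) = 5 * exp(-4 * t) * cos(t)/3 5 * (s + 4)/(3 * ((s + 4)^2 + 1))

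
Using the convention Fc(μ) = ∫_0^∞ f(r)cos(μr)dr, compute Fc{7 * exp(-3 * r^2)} 7 * sqrt(3) * sqrt(pi) * exp(-μ^2/12)/6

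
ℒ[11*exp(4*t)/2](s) 11/(2*(s - 4))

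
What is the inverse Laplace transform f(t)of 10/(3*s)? 10/3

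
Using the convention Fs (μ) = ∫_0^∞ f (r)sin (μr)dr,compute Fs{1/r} pi/2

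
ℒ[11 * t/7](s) 11/(7 * s^2)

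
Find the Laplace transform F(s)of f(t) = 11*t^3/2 33/s^4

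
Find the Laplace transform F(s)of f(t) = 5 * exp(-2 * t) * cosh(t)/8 5 * (s + 2)/(8 * ((s + 2)^2-1))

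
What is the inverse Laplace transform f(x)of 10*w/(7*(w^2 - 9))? 10*cosh(3*x)/7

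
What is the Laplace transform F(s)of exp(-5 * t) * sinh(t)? 1/((s + 5)^2 - 1)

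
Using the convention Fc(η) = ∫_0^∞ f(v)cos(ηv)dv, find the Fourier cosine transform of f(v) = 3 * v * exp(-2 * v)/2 3 * (4 - η^2)/(2 * (η^2 + 4)^2)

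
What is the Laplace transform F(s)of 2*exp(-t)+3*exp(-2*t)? 3/(s+2)+2/(s+1)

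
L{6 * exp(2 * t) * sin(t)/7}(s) 6/(7 * ((s - 2)^2 + 1))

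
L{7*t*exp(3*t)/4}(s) 7/(4*(s - 3)^2)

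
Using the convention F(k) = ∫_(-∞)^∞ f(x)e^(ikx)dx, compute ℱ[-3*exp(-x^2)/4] -3*sqrt(pi)*exp(-k^2/4)/4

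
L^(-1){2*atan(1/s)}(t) 2*sin(t)/t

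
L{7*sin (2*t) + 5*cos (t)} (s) 14/ (s^2 + 4) + 5*s/ (s^2 + 1)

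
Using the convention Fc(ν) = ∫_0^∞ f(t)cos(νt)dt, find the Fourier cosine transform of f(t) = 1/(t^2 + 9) pi*exp(-3*ν)/6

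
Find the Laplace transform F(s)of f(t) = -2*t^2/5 -4/(5*s^3)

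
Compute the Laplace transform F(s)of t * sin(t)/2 s/(s^2 + 1)^2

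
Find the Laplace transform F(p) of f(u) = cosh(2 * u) p/(p^2 - 4) 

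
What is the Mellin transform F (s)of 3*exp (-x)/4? 3*gamma (s)/4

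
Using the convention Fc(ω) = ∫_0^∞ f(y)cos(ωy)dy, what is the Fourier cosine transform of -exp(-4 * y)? -4/(ω^2 + 16)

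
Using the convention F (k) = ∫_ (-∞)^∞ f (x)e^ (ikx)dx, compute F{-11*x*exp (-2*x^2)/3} -11*sqrt (2)*I*sqrt (pi)*k*exp (-k^2/8)/24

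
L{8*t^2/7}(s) 16/(7*s^3)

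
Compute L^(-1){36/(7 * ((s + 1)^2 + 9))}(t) 12 * exp(-t) * sin(3 * t)/7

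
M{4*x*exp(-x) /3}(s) 4*gamma(s + 1) /3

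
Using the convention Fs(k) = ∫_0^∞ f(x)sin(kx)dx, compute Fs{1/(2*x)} pi/4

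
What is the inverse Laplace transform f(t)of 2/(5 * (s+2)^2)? 2 * t * exp(-2 * t)/5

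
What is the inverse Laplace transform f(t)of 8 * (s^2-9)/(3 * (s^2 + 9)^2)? 8 * t * cos(3 * t)/3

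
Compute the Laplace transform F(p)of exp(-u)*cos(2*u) (p+1)/((p+1)^2+4)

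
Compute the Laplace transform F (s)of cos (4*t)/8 s/ (8*(s^2 + 16))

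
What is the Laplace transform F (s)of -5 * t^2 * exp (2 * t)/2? -5/ (s - 2)^3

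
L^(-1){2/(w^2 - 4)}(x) sinh(2*x)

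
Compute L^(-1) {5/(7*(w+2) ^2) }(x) 5*x*exp(-2*x) /7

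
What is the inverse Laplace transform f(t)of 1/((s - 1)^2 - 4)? exp(t)*sinh(2*t)/2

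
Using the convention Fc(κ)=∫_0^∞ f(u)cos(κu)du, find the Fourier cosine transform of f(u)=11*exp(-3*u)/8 33/(8*(κ^2 + 9))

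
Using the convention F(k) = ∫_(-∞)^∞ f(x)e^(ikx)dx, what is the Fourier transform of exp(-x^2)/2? sqrt(pi) * exp(-k^2/4)/2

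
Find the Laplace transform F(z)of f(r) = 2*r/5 2/(5*z^2)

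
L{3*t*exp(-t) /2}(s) 3/(2*(s+1) ^2) 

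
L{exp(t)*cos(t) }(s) (s - 1) /((s - 1) ^2+1) 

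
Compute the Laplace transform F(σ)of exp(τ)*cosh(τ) (σ - 1)/(σ*(σ - 2))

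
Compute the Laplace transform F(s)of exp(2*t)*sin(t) 1/((s - 2)^2+1)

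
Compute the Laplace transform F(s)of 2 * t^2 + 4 4/s^3 + 4/s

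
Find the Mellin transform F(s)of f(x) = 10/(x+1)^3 5 * pi * (s - 2) * (s - 1)/sin(pi * s)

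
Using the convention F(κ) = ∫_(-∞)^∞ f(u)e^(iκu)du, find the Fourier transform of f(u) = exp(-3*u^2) sqrt(3)*sqrt(pi)*exp(-κ^2/12)/3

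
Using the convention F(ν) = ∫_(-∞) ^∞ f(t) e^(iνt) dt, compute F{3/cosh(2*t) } 3*pi/(2*cosh(pi*ν/4) ) 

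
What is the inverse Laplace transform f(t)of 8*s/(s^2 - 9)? 8*cosh(3*t)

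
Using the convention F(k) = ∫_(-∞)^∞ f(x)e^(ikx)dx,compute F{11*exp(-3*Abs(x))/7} 66/(7*(k^2 + 9))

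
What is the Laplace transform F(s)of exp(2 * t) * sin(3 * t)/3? 1/((s - 2)^2+9)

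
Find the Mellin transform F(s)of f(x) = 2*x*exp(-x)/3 2*gamma(s+1)/3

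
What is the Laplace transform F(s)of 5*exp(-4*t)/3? 5/(3*(s + 4))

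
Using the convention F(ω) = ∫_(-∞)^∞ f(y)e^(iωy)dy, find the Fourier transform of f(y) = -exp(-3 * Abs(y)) -6/(ω^2 + 9)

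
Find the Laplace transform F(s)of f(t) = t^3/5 6/(5 * s^4)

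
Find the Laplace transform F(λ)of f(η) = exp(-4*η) 1/(λ + 4)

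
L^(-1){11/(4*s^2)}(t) 11*t/4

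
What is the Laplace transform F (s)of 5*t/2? 5/ (2*s^2)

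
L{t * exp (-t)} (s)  (s+1)^ (-2)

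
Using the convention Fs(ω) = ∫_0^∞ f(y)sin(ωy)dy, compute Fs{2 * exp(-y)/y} 2 * atan(ω)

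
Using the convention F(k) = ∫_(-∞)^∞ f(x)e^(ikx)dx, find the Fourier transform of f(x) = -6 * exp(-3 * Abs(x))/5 -36/(5 * k^2 + 45)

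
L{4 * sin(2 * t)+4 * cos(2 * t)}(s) 8/(s^2+4)+4 * s/(s^2+4)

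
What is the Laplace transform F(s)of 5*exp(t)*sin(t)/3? 5/(3*((s - 1)^2 + 1))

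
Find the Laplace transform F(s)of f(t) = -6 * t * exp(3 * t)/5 -6/(5 * (s - 3)^2)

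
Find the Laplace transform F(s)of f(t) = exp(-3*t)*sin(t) 1/((s + 3)^2 + 1)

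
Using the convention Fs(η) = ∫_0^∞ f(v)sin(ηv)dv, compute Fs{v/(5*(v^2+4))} pi*exp(-2*η)/10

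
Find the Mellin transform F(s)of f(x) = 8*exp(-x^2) 4*gamma(s/2)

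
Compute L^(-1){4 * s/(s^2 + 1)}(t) 4 * cos(t)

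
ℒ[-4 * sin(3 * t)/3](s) -4/(s^2 + 9)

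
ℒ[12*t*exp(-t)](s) 12/(s + 1)^2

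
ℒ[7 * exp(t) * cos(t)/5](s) 7 * (s - 1)/(5 * ((s - 1)^2 + 1))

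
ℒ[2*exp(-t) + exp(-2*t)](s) 2/(s + 1) + 1/(s + 2)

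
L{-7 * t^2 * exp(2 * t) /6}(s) -7/(3 * (s - 2) ^3) 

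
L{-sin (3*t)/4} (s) -3/ (4*s^2 + 36)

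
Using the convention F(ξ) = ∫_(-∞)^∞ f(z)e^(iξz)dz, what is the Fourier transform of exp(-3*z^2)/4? sqrt(3)*sqrt(pi)*exp(-ξ^2/12)/12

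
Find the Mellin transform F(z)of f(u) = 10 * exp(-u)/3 10 * gamma(z)/3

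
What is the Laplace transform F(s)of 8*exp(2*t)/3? 8/(3*(s - 2))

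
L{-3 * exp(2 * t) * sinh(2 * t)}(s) -6/(s * (s - 4))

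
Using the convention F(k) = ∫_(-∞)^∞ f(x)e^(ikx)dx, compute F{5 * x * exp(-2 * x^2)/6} 5 * sqrt(2) * I * sqrt(pi) * k * exp(-k^2/8)/48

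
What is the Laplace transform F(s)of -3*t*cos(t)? 3*(1 - s^2)/(s^2 + 1)^2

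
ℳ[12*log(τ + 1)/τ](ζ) -12*pi*csc(pi*ζ)/(ζ - 1)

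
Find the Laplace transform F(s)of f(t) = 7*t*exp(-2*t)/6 7/(6*(s + 2)^2)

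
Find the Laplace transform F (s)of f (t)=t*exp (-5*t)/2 1/ (2*(s + 5)^2)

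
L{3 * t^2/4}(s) 3/(2 * s^3) 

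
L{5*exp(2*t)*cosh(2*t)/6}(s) 5*(s - 2)/(6*s*(s - 4))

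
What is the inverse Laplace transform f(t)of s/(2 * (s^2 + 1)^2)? t * sin(t)/4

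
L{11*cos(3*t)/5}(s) 11*s/(5*(s^2+9))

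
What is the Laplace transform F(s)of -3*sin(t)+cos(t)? s/(s^2+1) - 3/(s^2+1)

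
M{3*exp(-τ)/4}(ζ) 3*gamma(ζ)/4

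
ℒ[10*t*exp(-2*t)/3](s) 10/(3*(s + 2)^2)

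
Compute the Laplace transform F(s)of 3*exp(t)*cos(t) 3*(s - 1)/((s - 1)^2 + 1)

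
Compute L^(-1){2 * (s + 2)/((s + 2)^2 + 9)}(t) 2 * exp(-2 * t) * cos(3 * t)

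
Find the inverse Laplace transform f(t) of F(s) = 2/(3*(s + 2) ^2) 2*t*exp(-2*t) /3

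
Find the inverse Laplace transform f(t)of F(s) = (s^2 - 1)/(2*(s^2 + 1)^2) t*cos(t)/2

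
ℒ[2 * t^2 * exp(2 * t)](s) 4/(s - 2) ^3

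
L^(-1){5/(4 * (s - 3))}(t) 5 * exp(3 * t)/4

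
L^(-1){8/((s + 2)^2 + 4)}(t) 4*exp(-2*t)*sin(2*t)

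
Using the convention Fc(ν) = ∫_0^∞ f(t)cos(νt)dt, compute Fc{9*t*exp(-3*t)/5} 9*(9 - ν^2)/(5*(ν^2 + 9)^2)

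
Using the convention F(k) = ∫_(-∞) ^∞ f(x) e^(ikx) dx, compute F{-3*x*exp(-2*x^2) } -3*sqrt(2)*I*sqrt(pi)*k*exp(-k^2/8) /8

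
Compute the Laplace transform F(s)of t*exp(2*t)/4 1/(4*(s - 2)^2)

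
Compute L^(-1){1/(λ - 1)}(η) exp(η)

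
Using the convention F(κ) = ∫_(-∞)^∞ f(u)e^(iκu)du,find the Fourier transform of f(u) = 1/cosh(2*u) pi/(2*cosh(pi*κ/4))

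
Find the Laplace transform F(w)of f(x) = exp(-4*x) 1/(w + 4)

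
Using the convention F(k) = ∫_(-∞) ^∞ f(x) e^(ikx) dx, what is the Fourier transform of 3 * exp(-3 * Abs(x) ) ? 18/(k^2 + 9) 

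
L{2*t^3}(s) 12/s^4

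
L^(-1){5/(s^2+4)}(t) 5*sin(2*t)/2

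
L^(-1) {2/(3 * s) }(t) 2/3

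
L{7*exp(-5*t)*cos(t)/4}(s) 7*(s + 5)/(4*((s + 5)^2 + 1))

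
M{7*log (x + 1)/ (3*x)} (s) -7*pi*csc (pi*s)/ (3*s - 3)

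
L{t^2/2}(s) s^(-3)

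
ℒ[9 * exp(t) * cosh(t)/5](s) 9 * (s - 1)/(5 * s * (s - 2))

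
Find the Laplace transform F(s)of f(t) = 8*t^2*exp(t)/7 16/(7*(s - 1)^3)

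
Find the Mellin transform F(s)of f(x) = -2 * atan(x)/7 pi * sec(pi * s/2)/(7 * s)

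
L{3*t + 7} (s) 7/s + 3/s^2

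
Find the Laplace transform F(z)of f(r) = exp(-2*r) 1/(z + 2)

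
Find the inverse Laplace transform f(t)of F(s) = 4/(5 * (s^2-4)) 2 * sinh(2 * t)/5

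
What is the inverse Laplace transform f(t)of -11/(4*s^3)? -11*t^2/8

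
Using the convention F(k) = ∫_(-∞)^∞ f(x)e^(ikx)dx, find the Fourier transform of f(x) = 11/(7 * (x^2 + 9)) 11 * pi * exp(-3 * Abs(k))/21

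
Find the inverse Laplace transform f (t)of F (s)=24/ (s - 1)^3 12*t^2*exp (t)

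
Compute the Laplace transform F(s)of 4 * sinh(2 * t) 8/(s^2 - 4)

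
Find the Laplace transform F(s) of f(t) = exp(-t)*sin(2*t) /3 2/(3*((s + 1) ^2 + 4) ) 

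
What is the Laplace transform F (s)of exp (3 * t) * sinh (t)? 1/ ( (s - 3)^2 - 1)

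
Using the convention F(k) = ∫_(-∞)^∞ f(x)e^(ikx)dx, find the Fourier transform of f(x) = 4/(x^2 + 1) 4 * pi * exp(-Abs(k))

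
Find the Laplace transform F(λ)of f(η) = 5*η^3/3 10/λ^4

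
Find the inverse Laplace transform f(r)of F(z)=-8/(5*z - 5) -8*exp(r)/5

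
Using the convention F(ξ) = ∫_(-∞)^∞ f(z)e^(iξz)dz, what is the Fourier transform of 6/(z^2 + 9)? 2*pi*exp(-3*Abs(ξ))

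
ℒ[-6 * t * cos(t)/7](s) 6 * (1 - s^2)/(7 * (s^2+1)^2)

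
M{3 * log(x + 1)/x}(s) -3 * pi * csc(pi * s)/(s - 1)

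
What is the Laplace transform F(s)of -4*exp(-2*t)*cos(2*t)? 4*(-s - 2)/((s+2)^2+4)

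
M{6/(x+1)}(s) 6 * pi * csc(pi * s)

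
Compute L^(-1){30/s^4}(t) 5*t^3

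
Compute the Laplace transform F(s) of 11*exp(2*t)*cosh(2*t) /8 11*(s - 2) /(8*s*(s - 4) ) 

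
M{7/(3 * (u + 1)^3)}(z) 7 * pi * (z - 2) * (z - 1)/(6 * sin(pi * z))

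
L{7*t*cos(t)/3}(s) 7*(s^2-1)/(3*(s^2 + 1)^2)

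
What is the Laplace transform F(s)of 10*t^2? 20/s^3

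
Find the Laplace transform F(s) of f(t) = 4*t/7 4/(7*s^2) 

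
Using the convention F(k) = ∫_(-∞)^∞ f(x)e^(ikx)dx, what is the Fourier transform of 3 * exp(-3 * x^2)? sqrt(3) * sqrt(pi) * exp(-k^2/12)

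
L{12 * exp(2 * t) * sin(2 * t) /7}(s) 24/(7 * ((s - 2) ^2+4) ) 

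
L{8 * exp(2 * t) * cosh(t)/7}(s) 8 * (s - 2)/(7 * ((s - 2)^2 - 1))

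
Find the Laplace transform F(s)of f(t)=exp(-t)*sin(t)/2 1/(2*((s + 1)^2 + 1))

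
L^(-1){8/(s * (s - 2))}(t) 8 * exp(t) * sinh(t)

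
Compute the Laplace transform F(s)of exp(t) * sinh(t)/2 1/(2 * s * (s - 2))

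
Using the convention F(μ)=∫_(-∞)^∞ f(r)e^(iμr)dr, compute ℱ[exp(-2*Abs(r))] 4/(μ^2 + 4)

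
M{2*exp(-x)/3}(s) 2*gamma(s)/3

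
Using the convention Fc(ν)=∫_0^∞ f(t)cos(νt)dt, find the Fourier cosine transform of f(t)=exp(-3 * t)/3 1/(ν^2 + 9)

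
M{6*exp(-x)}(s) 6*gamma(s)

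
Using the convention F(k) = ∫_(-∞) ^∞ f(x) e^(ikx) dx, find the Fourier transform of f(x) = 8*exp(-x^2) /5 8*sqrt(pi)*exp(-k^2/4) /5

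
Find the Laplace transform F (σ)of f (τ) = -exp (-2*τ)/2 -1/ (2*σ + 4)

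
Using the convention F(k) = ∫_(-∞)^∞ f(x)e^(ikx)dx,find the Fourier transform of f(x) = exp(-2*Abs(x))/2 2/(k^2 + 4)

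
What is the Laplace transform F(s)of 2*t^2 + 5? 4/s^3 + 5/s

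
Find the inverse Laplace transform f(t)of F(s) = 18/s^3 9 * t^2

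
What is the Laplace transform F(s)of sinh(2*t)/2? 1/(s^2 - 4)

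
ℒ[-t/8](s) -1/(8 * s^2)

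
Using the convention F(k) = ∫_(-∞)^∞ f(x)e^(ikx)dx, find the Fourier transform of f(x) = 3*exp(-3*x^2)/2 sqrt(3)*sqrt(pi)*exp(-k^2/12)/2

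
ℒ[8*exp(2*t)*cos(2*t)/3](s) 8*(s - 2)/(3*((s - 2)^2+4))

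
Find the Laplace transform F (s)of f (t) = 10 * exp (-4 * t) 10/ (s + 4)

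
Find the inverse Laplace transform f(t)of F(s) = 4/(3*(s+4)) 4*exp(-4*t)/3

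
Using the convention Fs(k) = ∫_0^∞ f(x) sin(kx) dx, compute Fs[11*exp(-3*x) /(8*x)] 11*atan(k/3) /8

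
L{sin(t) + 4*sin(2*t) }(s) 1/(s^2 + 1) + 8/(s^2 + 4) 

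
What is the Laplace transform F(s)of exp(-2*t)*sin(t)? 1/((s + 2)^2 + 1)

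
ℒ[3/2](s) 3/(2*s)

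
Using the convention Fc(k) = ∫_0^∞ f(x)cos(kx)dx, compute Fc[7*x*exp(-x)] 7*(1 - k^2)/(k^2 + 1)^2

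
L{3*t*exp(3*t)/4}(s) 3/(4*(s - 3)^2)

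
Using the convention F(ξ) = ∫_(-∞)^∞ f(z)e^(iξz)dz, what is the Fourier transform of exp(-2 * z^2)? sqrt(2) * sqrt(pi) * exp(-ξ^2/8)/2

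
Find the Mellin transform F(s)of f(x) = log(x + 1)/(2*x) -pi*csc(pi*s)/(2*s - 2)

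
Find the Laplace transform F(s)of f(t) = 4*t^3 24/s^4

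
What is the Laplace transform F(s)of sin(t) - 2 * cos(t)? 1/(s^2 + 1) - 2 * s/(s^2 + 1)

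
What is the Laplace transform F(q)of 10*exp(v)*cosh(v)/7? 10*(q - 1)/(7*q*(q - 2))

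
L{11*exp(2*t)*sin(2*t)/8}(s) 11/(4*((s - 2)^2 + 4))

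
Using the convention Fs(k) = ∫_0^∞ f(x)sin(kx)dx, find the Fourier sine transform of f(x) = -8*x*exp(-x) -16*k/(k^2 + 1)^2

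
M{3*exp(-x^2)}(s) 3*gamma(s/2)/2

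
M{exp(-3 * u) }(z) gamma(z) /3^z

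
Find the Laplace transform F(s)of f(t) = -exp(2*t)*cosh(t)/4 (2 - s)/(4*((s - 2)^2 - 1))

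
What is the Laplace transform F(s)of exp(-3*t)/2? 1/(2*(s + 3))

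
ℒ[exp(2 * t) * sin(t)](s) 1/((s - 2)^2 + 1)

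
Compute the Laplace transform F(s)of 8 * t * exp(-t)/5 8/(5 * (s + 1)^2)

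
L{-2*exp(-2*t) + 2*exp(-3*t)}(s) 2/(s + 3) - 2/(s + 2)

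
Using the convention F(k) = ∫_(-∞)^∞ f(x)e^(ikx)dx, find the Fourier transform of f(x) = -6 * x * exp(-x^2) -3 * I * sqrt(pi) * k * exp(-k^2/4)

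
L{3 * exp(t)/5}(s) 3/(5 * (s - 1))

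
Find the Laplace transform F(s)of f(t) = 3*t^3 18/s^4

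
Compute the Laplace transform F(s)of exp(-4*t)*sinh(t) 1/((s + 4)^2 - 1)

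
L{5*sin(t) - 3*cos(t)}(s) 5/(s^2+1) - 3*s/(s^2+1)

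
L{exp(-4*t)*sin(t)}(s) 1/((s+4)^2+1)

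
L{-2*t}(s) -2/s^2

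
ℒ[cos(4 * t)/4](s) s/(4 * (s^2+16))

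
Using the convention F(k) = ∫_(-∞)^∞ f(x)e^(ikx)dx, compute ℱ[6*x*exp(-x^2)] 3*I*sqrt(pi)*k*exp(-k^2/4)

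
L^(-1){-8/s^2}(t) -8*t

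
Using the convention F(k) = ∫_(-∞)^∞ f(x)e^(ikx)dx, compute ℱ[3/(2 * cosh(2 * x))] 3 * pi/(4 * cosh(pi * k/4))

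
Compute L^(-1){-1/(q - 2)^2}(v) -v * exp(2 * v)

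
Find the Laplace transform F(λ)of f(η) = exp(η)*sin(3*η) 3/((λ - 1)^2 + 9)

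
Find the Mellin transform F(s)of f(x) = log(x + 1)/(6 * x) -pi * csc(pi * s)/(6 * s - 6)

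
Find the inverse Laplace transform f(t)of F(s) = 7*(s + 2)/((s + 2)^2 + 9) 7*exp(-2*t)*cos(3*t)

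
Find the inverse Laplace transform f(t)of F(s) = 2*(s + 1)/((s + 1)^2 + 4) 2*exp(-t)*cos(2*t)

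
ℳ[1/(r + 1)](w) pi * csc(pi * w)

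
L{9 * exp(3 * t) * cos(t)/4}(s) 9 * (s - 3)/(4 * ((s - 3)^2+1))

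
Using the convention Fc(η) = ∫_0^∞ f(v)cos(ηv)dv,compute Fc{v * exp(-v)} (1 - η^2)/(η^2 + 1)^2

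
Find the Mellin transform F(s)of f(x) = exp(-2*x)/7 gamma(s)/(7*2^s)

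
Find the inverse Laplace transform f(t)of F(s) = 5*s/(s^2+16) 5*cos(4*t)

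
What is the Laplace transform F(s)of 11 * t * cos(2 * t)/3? 11 * (s^2-4)/(3 * (s^2 + 4)^2)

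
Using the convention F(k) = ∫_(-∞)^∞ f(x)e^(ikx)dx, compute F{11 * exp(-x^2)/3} 11 * sqrt(pi) * exp(-k^2/4)/3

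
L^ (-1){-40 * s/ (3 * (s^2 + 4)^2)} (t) -10 * t * sin (2 * t)/3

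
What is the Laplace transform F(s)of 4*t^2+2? 8/s^3+2/s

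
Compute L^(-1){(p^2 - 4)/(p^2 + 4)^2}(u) u * cos(2 * u)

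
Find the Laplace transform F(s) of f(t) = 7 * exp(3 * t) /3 7/(3 * (s - 3) ) 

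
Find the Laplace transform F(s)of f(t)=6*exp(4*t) 6/(s - 4)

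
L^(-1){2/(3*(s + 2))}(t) 2*exp(-2*t)/3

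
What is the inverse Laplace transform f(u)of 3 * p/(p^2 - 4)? 3 * cosh(2 * u)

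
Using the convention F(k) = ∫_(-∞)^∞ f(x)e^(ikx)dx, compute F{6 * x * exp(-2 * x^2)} 3 * sqrt(2) * I * sqrt(pi) * k * exp(-k^2/8)/4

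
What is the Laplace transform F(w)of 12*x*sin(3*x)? 72*w/(w^2+9)^2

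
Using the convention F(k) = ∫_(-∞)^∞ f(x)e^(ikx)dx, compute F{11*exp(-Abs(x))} 22/(k^2 + 1)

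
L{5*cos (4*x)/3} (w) 5*w/ (3*(w^2 + 16))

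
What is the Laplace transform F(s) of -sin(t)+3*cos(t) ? 3*s/(s^2+1)-1/(s^2+1) 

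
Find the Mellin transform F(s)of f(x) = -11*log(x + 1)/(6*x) 11*pi*csc(pi*s)/(6*(s - 1))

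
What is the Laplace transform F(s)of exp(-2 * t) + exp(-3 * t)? 1/(s + 3) + 1/(s + 2)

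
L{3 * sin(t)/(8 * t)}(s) 3 * atan(1/s)/8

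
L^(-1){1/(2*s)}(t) 1/2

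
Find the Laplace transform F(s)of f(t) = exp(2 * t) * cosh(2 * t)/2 (s - 2)/(2 * s * (s - 4))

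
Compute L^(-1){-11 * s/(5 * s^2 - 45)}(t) -11 * cosh(3 * t)/5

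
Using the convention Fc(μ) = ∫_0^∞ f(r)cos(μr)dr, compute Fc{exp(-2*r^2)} sqrt(2)*sqrt(pi)*exp(-μ^2/8)/4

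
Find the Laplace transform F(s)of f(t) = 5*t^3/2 15/s^4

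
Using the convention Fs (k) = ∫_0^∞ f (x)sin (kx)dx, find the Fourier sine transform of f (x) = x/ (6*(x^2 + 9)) pi*exp (-3*k)/12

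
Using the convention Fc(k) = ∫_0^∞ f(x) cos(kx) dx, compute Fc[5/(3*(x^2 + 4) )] 5*pi*exp(-2*k) /12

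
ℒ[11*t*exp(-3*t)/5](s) 11/(5*(s + 3)^2)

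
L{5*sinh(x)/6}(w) 5/(6*(w^2 - 1))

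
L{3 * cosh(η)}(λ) 3 * λ/(λ^2 - 1)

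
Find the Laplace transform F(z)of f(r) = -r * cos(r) (1 - z^2)/(z^2 + 1)^2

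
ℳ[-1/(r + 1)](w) -pi * csc(pi * w)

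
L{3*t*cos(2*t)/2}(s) 3*(s^2 - 4)/(2*(s^2 + 4)^2)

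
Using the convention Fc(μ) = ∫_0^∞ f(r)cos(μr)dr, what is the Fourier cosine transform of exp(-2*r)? 2/(μ^2+4)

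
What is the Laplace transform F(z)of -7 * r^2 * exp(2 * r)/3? -14/(3 * (z - 2)^3)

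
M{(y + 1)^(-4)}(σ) gamma(σ) * gamma(4 - σ)/6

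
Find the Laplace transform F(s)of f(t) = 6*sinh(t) 6/(s^2 - 1)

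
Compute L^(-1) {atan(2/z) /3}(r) sin(2*r) /(3*r) 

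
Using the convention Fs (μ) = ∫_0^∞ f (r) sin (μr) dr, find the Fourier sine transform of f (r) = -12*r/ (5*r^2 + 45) -6*pi*exp (-3*μ) /5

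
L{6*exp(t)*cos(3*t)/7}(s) 6*(s - 1)/(7*((s - 1)^2 + 9))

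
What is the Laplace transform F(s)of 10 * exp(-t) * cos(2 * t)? 10 * (s + 1)/((s + 1)^2 + 4)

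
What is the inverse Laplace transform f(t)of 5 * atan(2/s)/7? 5 * sin(2 * t)/(7 * t)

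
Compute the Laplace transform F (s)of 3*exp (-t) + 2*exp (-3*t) 2/ (s + 3) + 3/ (s + 1)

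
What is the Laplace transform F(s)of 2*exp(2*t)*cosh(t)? 2*(s - 2)/((s - 2)^2 - 1)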